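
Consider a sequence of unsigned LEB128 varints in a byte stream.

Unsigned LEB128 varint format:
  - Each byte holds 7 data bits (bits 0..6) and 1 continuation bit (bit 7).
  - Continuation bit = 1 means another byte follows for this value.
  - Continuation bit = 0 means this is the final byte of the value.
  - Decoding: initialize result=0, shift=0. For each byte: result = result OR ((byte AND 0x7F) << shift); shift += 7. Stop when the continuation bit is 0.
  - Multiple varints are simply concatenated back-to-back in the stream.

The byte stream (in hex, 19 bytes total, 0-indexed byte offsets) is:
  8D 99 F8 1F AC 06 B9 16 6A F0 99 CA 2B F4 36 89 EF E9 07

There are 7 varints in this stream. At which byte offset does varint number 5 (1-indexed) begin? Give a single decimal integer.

  byte[0]=0x8D cont=1 payload=0x0D=13: acc |= 13<<0 -> acc=13 shift=7
  byte[1]=0x99 cont=1 payload=0x19=25: acc |= 25<<7 -> acc=3213 shift=14
  byte[2]=0xF8 cont=1 payload=0x78=120: acc |= 120<<14 -> acc=1969293 shift=21
  byte[3]=0x1F cont=0 payload=0x1F=31: acc |= 31<<21 -> acc=66981005 shift=28 [end]
Varint 1: bytes[0:4] = 8D 99 F8 1F -> value 66981005 (4 byte(s))
  byte[4]=0xAC cont=1 payload=0x2C=44: acc |= 44<<0 -> acc=44 shift=7
  byte[5]=0x06 cont=0 payload=0x06=6: acc |= 6<<7 -> acc=812 shift=14 [end]
Varint 2: bytes[4:6] = AC 06 -> value 812 (2 byte(s))
  byte[6]=0xB9 cont=1 payload=0x39=57: acc |= 57<<0 -> acc=57 shift=7
  byte[7]=0x16 cont=0 payload=0x16=22: acc |= 22<<7 -> acc=2873 shift=14 [end]
Varint 3: bytes[6:8] = B9 16 -> value 2873 (2 byte(s))
  byte[8]=0x6A cont=0 payload=0x6A=106: acc |= 106<<0 -> acc=106 shift=7 [end]
Varint 4: bytes[8:9] = 6A -> value 106 (1 byte(s))
  byte[9]=0xF0 cont=1 payload=0x70=112: acc |= 112<<0 -> acc=112 shift=7
  byte[10]=0x99 cont=1 payload=0x19=25: acc |= 25<<7 -> acc=3312 shift=14
  byte[11]=0xCA cont=1 payload=0x4A=74: acc |= 74<<14 -> acc=1215728 shift=21
  byte[12]=0x2B cont=0 payload=0x2B=43: acc |= 43<<21 -> acc=91393264 shift=28 [end]
Varint 5: bytes[9:13] = F0 99 CA 2B -> value 91393264 (4 byte(s))
  byte[13]=0xF4 cont=1 payload=0x74=116: acc |= 116<<0 -> acc=116 shift=7
  byte[14]=0x36 cont=0 payload=0x36=54: acc |= 54<<7 -> acc=7028 shift=14 [end]
Varint 6: bytes[13:15] = F4 36 -> value 7028 (2 byte(s))
  byte[15]=0x89 cont=1 payload=0x09=9: acc |= 9<<0 -> acc=9 shift=7
  byte[16]=0xEF cont=1 payload=0x6F=111: acc |= 111<<7 -> acc=14217 shift=14
  byte[17]=0xE9 cont=1 payload=0x69=105: acc |= 105<<14 -> acc=1734537 shift=21
  byte[18]=0x07 cont=0 payload=0x07=7: acc |= 7<<21 -> acc=16414601 shift=28 [end]
Varint 7: bytes[15:19] = 89 EF E9 07 -> value 16414601 (4 byte(s))

Answer: 9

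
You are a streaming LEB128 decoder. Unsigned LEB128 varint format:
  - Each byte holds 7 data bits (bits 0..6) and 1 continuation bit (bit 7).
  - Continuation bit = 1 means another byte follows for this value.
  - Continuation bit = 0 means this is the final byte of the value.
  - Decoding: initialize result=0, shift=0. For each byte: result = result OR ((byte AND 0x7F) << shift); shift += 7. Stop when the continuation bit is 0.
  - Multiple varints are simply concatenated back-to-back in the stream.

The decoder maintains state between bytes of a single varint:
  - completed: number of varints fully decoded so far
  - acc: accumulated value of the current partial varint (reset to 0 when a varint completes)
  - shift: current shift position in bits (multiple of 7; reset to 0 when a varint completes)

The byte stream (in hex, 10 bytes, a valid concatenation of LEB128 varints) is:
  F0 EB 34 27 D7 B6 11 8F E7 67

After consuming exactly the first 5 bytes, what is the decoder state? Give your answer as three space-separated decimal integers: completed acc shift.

Answer: 2 87 7

Derivation:
byte[0]=0xF0 cont=1 payload=0x70: acc |= 112<<0 -> completed=0 acc=112 shift=7
byte[1]=0xEB cont=1 payload=0x6B: acc |= 107<<7 -> completed=0 acc=13808 shift=14
byte[2]=0x34 cont=0 payload=0x34: varint #1 complete (value=865776); reset -> completed=1 acc=0 shift=0
byte[3]=0x27 cont=0 payload=0x27: varint #2 complete (value=39); reset -> completed=2 acc=0 shift=0
byte[4]=0xD7 cont=1 payload=0x57: acc |= 87<<0 -> completed=2 acc=87 shift=7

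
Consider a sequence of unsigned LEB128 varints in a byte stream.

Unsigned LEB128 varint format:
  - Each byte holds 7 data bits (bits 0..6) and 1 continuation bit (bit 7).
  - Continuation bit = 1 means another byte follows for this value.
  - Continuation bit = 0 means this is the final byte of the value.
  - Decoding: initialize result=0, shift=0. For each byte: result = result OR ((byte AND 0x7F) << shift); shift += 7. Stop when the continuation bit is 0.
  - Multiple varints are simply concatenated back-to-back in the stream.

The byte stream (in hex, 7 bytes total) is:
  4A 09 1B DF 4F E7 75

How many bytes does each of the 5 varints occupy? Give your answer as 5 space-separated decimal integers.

Answer: 1 1 1 2 2

Derivation:
  byte[0]=0x4A cont=0 payload=0x4A=74: acc |= 74<<0 -> acc=74 shift=7 [end]
Varint 1: bytes[0:1] = 4A -> value 74 (1 byte(s))
  byte[1]=0x09 cont=0 payload=0x09=9: acc |= 9<<0 -> acc=9 shift=7 [end]
Varint 2: bytes[1:2] = 09 -> value 9 (1 byte(s))
  byte[2]=0x1B cont=0 payload=0x1B=27: acc |= 27<<0 -> acc=27 shift=7 [end]
Varint 3: bytes[2:3] = 1B -> value 27 (1 byte(s))
  byte[3]=0xDF cont=1 payload=0x5F=95: acc |= 95<<0 -> acc=95 shift=7
  byte[4]=0x4F cont=0 payload=0x4F=79: acc |= 79<<7 -> acc=10207 shift=14 [end]
Varint 4: bytes[3:5] = DF 4F -> value 10207 (2 byte(s))
  byte[5]=0xE7 cont=1 payload=0x67=103: acc |= 103<<0 -> acc=103 shift=7
  byte[6]=0x75 cont=0 payload=0x75=117: acc |= 117<<7 -> acc=15079 shift=14 [end]
Varint 5: bytes[5:7] = E7 75 -> value 15079 (2 byte(s))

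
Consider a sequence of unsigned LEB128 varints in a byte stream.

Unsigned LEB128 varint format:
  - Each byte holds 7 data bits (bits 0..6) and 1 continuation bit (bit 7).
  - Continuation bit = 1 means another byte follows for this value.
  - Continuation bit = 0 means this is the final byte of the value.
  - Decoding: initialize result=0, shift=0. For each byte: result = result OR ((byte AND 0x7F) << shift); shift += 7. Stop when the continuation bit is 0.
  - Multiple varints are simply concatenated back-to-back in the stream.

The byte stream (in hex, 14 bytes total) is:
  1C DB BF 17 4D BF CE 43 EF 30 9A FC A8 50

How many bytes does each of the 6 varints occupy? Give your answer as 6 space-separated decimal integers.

  byte[0]=0x1C cont=0 payload=0x1C=28: acc |= 28<<0 -> acc=28 shift=7 [end]
Varint 1: bytes[0:1] = 1C -> value 28 (1 byte(s))
  byte[1]=0xDB cont=1 payload=0x5B=91: acc |= 91<<0 -> acc=91 shift=7
  byte[2]=0xBF cont=1 payload=0x3F=63: acc |= 63<<7 -> acc=8155 shift=14
  byte[3]=0x17 cont=0 payload=0x17=23: acc |= 23<<14 -> acc=384987 shift=21 [end]
Varint 2: bytes[1:4] = DB BF 17 -> value 384987 (3 byte(s))
  byte[4]=0x4D cont=0 payload=0x4D=77: acc |= 77<<0 -> acc=77 shift=7 [end]
Varint 3: bytes[4:5] = 4D -> value 77 (1 byte(s))
  byte[5]=0xBF cont=1 payload=0x3F=63: acc |= 63<<0 -> acc=63 shift=7
  byte[6]=0xCE cont=1 payload=0x4E=78: acc |= 78<<7 -> acc=10047 shift=14
  byte[7]=0x43 cont=0 payload=0x43=67: acc |= 67<<14 -> acc=1107775 shift=21 [end]
Varint 4: bytes[5:8] = BF CE 43 -> value 1107775 (3 byte(s))
  byte[8]=0xEF cont=1 payload=0x6F=111: acc |= 111<<0 -> acc=111 shift=7
  byte[9]=0x30 cont=0 payload=0x30=48: acc |= 48<<7 -> acc=6255 shift=14 [end]
Varint 5: bytes[8:10] = EF 30 -> value 6255 (2 byte(s))
  byte[10]=0x9A cont=1 payload=0x1A=26: acc |= 26<<0 -> acc=26 shift=7
  byte[11]=0xFC cont=1 payload=0x7C=124: acc |= 124<<7 -> acc=15898 shift=14
  byte[12]=0xA8 cont=1 payload=0x28=40: acc |= 40<<14 -> acc=671258 shift=21
  byte[13]=0x50 cont=0 payload=0x50=80: acc |= 80<<21 -> acc=168443418 shift=28 [end]
Varint 6: bytes[10:14] = 9A FC A8 50 -> value 168443418 (4 byte(s))

Answer: 1 3 1 3 2 4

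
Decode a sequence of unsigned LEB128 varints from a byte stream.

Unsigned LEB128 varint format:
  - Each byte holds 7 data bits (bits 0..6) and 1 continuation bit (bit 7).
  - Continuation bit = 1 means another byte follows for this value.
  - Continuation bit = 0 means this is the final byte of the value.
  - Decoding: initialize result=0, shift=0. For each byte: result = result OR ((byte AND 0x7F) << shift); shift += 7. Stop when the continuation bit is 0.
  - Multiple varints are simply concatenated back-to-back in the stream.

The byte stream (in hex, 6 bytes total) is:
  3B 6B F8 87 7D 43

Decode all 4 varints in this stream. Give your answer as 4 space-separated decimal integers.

  byte[0]=0x3B cont=0 payload=0x3B=59: acc |= 59<<0 -> acc=59 shift=7 [end]
Varint 1: bytes[0:1] = 3B -> value 59 (1 byte(s))
  byte[1]=0x6B cont=0 payload=0x6B=107: acc |= 107<<0 -> acc=107 shift=7 [end]
Varint 2: bytes[1:2] = 6B -> value 107 (1 byte(s))
  byte[2]=0xF8 cont=1 payload=0x78=120: acc |= 120<<0 -> acc=120 shift=7
  byte[3]=0x87 cont=1 payload=0x07=7: acc |= 7<<7 -> acc=1016 shift=14
  byte[4]=0x7D cont=0 payload=0x7D=125: acc |= 125<<14 -> acc=2049016 shift=21 [end]
Varint 3: bytes[2:5] = F8 87 7D -> value 2049016 (3 byte(s))
  byte[5]=0x43 cont=0 payload=0x43=67: acc |= 67<<0 -> acc=67 shift=7 [end]
Varint 4: bytes[5:6] = 43 -> value 67 (1 byte(s))

Answer: 59 107 2049016 67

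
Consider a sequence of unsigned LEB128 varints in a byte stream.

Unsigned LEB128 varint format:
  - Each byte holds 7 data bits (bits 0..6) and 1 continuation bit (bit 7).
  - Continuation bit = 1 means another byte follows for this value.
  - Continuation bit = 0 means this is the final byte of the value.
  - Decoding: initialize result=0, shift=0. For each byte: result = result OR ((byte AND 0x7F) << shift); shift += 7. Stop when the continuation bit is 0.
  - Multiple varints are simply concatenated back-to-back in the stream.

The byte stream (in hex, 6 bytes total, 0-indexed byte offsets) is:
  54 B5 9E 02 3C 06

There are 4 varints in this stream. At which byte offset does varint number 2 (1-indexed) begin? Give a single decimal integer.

  byte[0]=0x54 cont=0 payload=0x54=84: acc |= 84<<0 -> acc=84 shift=7 [end]
Varint 1: bytes[0:1] = 54 -> value 84 (1 byte(s))
  byte[1]=0xB5 cont=1 payload=0x35=53: acc |= 53<<0 -> acc=53 shift=7
  byte[2]=0x9E cont=1 payload=0x1E=30: acc |= 30<<7 -> acc=3893 shift=14
  byte[3]=0x02 cont=0 payload=0x02=2: acc |= 2<<14 -> acc=36661 shift=21 [end]
Varint 2: bytes[1:4] = B5 9E 02 -> value 36661 (3 byte(s))
  byte[4]=0x3C cont=0 payload=0x3C=60: acc |= 60<<0 -> acc=60 shift=7 [end]
Varint 3: bytes[4:5] = 3C -> value 60 (1 byte(s))
  byte[5]=0x06 cont=0 payload=0x06=6: acc |= 6<<0 -> acc=6 shift=7 [end]
Varint 4: bytes[5:6] = 06 -> value 6 (1 byte(s))

Answer: 1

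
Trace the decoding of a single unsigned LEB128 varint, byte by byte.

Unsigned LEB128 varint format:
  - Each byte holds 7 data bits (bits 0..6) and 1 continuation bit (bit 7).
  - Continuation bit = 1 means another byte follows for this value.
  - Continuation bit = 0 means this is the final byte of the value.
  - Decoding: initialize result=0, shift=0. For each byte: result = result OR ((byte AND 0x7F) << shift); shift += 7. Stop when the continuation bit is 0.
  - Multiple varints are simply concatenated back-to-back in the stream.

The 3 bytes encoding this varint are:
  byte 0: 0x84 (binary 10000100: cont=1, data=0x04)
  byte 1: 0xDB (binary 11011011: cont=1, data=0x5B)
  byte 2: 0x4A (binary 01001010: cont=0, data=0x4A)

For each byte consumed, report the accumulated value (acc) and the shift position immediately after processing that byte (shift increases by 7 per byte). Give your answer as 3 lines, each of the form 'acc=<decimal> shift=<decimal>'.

byte 0=0x84: payload=0x04=4, contrib = 4<<0 = 4; acc -> 4, shift -> 7
byte 1=0xDB: payload=0x5B=91, contrib = 91<<7 = 11648; acc -> 11652, shift -> 14
byte 2=0x4A: payload=0x4A=74, contrib = 74<<14 = 1212416; acc -> 1224068, shift -> 21

Answer: acc=4 shift=7
acc=11652 shift=14
acc=1224068 shift=21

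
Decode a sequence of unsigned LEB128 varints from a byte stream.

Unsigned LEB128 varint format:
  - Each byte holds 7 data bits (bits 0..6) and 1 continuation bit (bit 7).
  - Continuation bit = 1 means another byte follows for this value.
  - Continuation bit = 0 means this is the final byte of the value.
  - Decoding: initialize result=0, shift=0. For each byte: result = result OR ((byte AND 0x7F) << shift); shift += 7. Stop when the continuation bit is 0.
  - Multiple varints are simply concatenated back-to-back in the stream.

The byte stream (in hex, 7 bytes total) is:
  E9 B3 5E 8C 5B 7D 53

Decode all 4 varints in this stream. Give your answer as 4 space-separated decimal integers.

Answer: 1546729 11660 125 83

Derivation:
  byte[0]=0xE9 cont=1 payload=0x69=105: acc |= 105<<0 -> acc=105 shift=7
  byte[1]=0xB3 cont=1 payload=0x33=51: acc |= 51<<7 -> acc=6633 shift=14
  byte[2]=0x5E cont=0 payload=0x5E=94: acc |= 94<<14 -> acc=1546729 shift=21 [end]
Varint 1: bytes[0:3] = E9 B3 5E -> value 1546729 (3 byte(s))
  byte[3]=0x8C cont=1 payload=0x0C=12: acc |= 12<<0 -> acc=12 shift=7
  byte[4]=0x5B cont=0 payload=0x5B=91: acc |= 91<<7 -> acc=11660 shift=14 [end]
Varint 2: bytes[3:5] = 8C 5B -> value 11660 (2 byte(s))
  byte[5]=0x7D cont=0 payload=0x7D=125: acc |= 125<<0 -> acc=125 shift=7 [end]
Varint 3: bytes[5:6] = 7D -> value 125 (1 byte(s))
  byte[6]=0x53 cont=0 payload=0x53=83: acc |= 83<<0 -> acc=83 shift=7 [end]
Varint 4: bytes[6:7] = 53 -> value 83 (1 byte(s))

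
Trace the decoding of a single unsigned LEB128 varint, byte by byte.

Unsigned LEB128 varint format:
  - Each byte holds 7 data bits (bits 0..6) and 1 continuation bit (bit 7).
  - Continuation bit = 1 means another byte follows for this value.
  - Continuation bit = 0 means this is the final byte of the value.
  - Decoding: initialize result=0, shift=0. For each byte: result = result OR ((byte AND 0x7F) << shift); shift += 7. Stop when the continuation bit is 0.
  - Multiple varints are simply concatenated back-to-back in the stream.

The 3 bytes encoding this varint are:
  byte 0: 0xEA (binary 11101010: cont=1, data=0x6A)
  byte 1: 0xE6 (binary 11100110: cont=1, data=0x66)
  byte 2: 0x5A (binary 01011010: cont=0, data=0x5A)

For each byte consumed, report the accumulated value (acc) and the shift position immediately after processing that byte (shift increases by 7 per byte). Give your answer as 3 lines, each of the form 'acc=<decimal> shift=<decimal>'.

Answer: acc=106 shift=7
acc=13162 shift=14
acc=1487722 shift=21

Derivation:
byte 0=0xEA: payload=0x6A=106, contrib = 106<<0 = 106; acc -> 106, shift -> 7
byte 1=0xE6: payload=0x66=102, contrib = 102<<7 = 13056; acc -> 13162, shift -> 14
byte 2=0x5A: payload=0x5A=90, contrib = 90<<14 = 1474560; acc -> 1487722, shift -> 21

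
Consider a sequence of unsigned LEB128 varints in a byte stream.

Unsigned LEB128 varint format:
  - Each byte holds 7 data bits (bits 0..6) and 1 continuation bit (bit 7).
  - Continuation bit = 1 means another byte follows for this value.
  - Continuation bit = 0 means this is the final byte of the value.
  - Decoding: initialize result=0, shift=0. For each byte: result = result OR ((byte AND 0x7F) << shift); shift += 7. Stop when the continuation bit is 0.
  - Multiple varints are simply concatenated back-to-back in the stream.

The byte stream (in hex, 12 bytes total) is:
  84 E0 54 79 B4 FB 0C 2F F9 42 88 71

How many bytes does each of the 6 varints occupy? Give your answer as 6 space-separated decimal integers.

Answer: 3 1 3 1 2 2

Derivation:
  byte[0]=0x84 cont=1 payload=0x04=4: acc |= 4<<0 -> acc=4 shift=7
  byte[1]=0xE0 cont=1 payload=0x60=96: acc |= 96<<7 -> acc=12292 shift=14
  byte[2]=0x54 cont=0 payload=0x54=84: acc |= 84<<14 -> acc=1388548 shift=21 [end]
Varint 1: bytes[0:3] = 84 E0 54 -> value 1388548 (3 byte(s))
  byte[3]=0x79 cont=0 payload=0x79=121: acc |= 121<<0 -> acc=121 shift=7 [end]
Varint 2: bytes[3:4] = 79 -> value 121 (1 byte(s))
  byte[4]=0xB4 cont=1 payload=0x34=52: acc |= 52<<0 -> acc=52 shift=7
  byte[5]=0xFB cont=1 payload=0x7B=123: acc |= 123<<7 -> acc=15796 shift=14
  byte[6]=0x0C cont=0 payload=0x0C=12: acc |= 12<<14 -> acc=212404 shift=21 [end]
Varint 3: bytes[4:7] = B4 FB 0C -> value 212404 (3 byte(s))
  byte[7]=0x2F cont=0 payload=0x2F=47: acc |= 47<<0 -> acc=47 shift=7 [end]
Varint 4: bytes[7:8] = 2F -> value 47 (1 byte(s))
  byte[8]=0xF9 cont=1 payload=0x79=121: acc |= 121<<0 -> acc=121 shift=7
  byte[9]=0x42 cont=0 payload=0x42=66: acc |= 66<<7 -> acc=8569 shift=14 [end]
Varint 5: bytes[8:10] = F9 42 -> value 8569 (2 byte(s))
  byte[10]=0x88 cont=1 payload=0x08=8: acc |= 8<<0 -> acc=8 shift=7
  byte[11]=0x71 cont=0 payload=0x71=113: acc |= 113<<7 -> acc=14472 shift=14 [end]
Varint 6: bytes[10:12] = 88 71 -> value 14472 (2 byte(s))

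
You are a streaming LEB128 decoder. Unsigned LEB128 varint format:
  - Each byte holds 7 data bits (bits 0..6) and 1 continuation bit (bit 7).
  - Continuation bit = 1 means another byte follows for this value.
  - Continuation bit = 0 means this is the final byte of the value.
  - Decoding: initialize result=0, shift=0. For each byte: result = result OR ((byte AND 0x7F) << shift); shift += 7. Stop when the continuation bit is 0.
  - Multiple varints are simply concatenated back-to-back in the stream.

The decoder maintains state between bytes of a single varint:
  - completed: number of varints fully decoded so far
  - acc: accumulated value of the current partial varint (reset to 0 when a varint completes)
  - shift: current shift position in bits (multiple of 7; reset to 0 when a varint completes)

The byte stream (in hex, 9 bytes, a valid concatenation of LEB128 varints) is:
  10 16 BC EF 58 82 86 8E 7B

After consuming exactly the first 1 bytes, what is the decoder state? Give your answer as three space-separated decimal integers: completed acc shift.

byte[0]=0x10 cont=0 payload=0x10: varint #1 complete (value=16); reset -> completed=1 acc=0 shift=0

Answer: 1 0 0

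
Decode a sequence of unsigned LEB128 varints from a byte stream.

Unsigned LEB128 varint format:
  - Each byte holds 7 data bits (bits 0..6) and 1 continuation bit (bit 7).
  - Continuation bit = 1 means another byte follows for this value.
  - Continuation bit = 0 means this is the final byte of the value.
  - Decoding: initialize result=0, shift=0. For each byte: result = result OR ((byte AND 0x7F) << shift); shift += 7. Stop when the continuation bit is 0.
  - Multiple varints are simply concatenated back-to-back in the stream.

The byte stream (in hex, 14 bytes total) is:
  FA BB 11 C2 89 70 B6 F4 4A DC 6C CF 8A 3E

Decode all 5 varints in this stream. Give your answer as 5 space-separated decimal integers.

Answer: 286202 1836226 1227318 13916 1017167

Derivation:
  byte[0]=0xFA cont=1 payload=0x7A=122: acc |= 122<<0 -> acc=122 shift=7
  byte[1]=0xBB cont=1 payload=0x3B=59: acc |= 59<<7 -> acc=7674 shift=14
  byte[2]=0x11 cont=0 payload=0x11=17: acc |= 17<<14 -> acc=286202 shift=21 [end]
Varint 1: bytes[0:3] = FA BB 11 -> value 286202 (3 byte(s))
  byte[3]=0xC2 cont=1 payload=0x42=66: acc |= 66<<0 -> acc=66 shift=7
  byte[4]=0x89 cont=1 payload=0x09=9: acc |= 9<<7 -> acc=1218 shift=14
  byte[5]=0x70 cont=0 payload=0x70=112: acc |= 112<<14 -> acc=1836226 shift=21 [end]
Varint 2: bytes[3:6] = C2 89 70 -> value 1836226 (3 byte(s))
  byte[6]=0xB6 cont=1 payload=0x36=54: acc |= 54<<0 -> acc=54 shift=7
  byte[7]=0xF4 cont=1 payload=0x74=116: acc |= 116<<7 -> acc=14902 shift=14
  byte[8]=0x4A cont=0 payload=0x4A=74: acc |= 74<<14 -> acc=1227318 shift=21 [end]
Varint 3: bytes[6:9] = B6 F4 4A -> value 1227318 (3 byte(s))
  byte[9]=0xDC cont=1 payload=0x5C=92: acc |= 92<<0 -> acc=92 shift=7
  byte[10]=0x6C cont=0 payload=0x6C=108: acc |= 108<<7 -> acc=13916 shift=14 [end]
Varint 4: bytes[9:11] = DC 6C -> value 13916 (2 byte(s))
  byte[11]=0xCF cont=1 payload=0x4F=79: acc |= 79<<0 -> acc=79 shift=7
  byte[12]=0x8A cont=1 payload=0x0A=10: acc |= 10<<7 -> acc=1359 shift=14
  byte[13]=0x3E cont=0 payload=0x3E=62: acc |= 62<<14 -> acc=1017167 shift=21 [end]
Varint 5: bytes[11:14] = CF 8A 3E -> value 1017167 (3 byte(s))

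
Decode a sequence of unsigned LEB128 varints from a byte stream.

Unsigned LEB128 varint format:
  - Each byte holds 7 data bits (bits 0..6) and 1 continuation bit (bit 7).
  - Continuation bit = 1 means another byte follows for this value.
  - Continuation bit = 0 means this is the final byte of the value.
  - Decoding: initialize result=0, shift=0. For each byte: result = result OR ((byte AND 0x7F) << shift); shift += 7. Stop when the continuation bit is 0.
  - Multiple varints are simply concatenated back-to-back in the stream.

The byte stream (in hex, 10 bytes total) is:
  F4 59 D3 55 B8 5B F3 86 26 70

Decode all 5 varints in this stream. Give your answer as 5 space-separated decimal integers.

  byte[0]=0xF4 cont=1 payload=0x74=116: acc |= 116<<0 -> acc=116 shift=7
  byte[1]=0x59 cont=0 payload=0x59=89: acc |= 89<<7 -> acc=11508 shift=14 [end]
Varint 1: bytes[0:2] = F4 59 -> value 11508 (2 byte(s))
  byte[2]=0xD3 cont=1 payload=0x53=83: acc |= 83<<0 -> acc=83 shift=7
  byte[3]=0x55 cont=0 payload=0x55=85: acc |= 85<<7 -> acc=10963 shift=14 [end]
Varint 2: bytes[2:4] = D3 55 -> value 10963 (2 byte(s))
  byte[4]=0xB8 cont=1 payload=0x38=56: acc |= 56<<0 -> acc=56 shift=7
  byte[5]=0x5B cont=0 payload=0x5B=91: acc |= 91<<7 -> acc=11704 shift=14 [end]
Varint 3: bytes[4:6] = B8 5B -> value 11704 (2 byte(s))
  byte[6]=0xF3 cont=1 payload=0x73=115: acc |= 115<<0 -> acc=115 shift=7
  byte[7]=0x86 cont=1 payload=0x06=6: acc |= 6<<7 -> acc=883 shift=14
  byte[8]=0x26 cont=0 payload=0x26=38: acc |= 38<<14 -> acc=623475 shift=21 [end]
Varint 4: bytes[6:9] = F3 86 26 -> value 623475 (3 byte(s))
  byte[9]=0x70 cont=0 payload=0x70=112: acc |= 112<<0 -> acc=112 shift=7 [end]
Varint 5: bytes[9:10] = 70 -> value 112 (1 byte(s))

Answer: 11508 10963 11704 623475 112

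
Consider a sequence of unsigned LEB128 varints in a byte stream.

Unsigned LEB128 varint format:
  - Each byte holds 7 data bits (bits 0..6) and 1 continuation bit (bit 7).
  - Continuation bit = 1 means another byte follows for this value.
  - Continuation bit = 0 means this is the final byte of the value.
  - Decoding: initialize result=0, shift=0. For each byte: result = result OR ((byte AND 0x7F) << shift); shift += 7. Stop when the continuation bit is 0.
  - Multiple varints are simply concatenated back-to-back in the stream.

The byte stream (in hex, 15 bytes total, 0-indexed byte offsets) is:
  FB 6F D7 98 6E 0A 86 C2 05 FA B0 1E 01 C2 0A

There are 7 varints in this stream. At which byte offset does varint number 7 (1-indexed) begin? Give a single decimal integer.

  byte[0]=0xFB cont=1 payload=0x7B=123: acc |= 123<<0 -> acc=123 shift=7
  byte[1]=0x6F cont=0 payload=0x6F=111: acc |= 111<<7 -> acc=14331 shift=14 [end]
Varint 1: bytes[0:2] = FB 6F -> value 14331 (2 byte(s))
  byte[2]=0xD7 cont=1 payload=0x57=87: acc |= 87<<0 -> acc=87 shift=7
  byte[3]=0x98 cont=1 payload=0x18=24: acc |= 24<<7 -> acc=3159 shift=14
  byte[4]=0x6E cont=0 payload=0x6E=110: acc |= 110<<14 -> acc=1805399 shift=21 [end]
Varint 2: bytes[2:5] = D7 98 6E -> value 1805399 (3 byte(s))
  byte[5]=0x0A cont=0 payload=0x0A=10: acc |= 10<<0 -> acc=10 shift=7 [end]
Varint 3: bytes[5:6] = 0A -> value 10 (1 byte(s))
  byte[6]=0x86 cont=1 payload=0x06=6: acc |= 6<<0 -> acc=6 shift=7
  byte[7]=0xC2 cont=1 payload=0x42=66: acc |= 66<<7 -> acc=8454 shift=14
  byte[8]=0x05 cont=0 payload=0x05=5: acc |= 5<<14 -> acc=90374 shift=21 [end]
Varint 4: bytes[6:9] = 86 C2 05 -> value 90374 (3 byte(s))
  byte[9]=0xFA cont=1 payload=0x7A=122: acc |= 122<<0 -> acc=122 shift=7
  byte[10]=0xB0 cont=1 payload=0x30=48: acc |= 48<<7 -> acc=6266 shift=14
  byte[11]=0x1E cont=0 payload=0x1E=30: acc |= 30<<14 -> acc=497786 shift=21 [end]
Varint 5: bytes[9:12] = FA B0 1E -> value 497786 (3 byte(s))
  byte[12]=0x01 cont=0 payload=0x01=1: acc |= 1<<0 -> acc=1 shift=7 [end]
Varint 6: bytes[12:13] = 01 -> value 1 (1 byte(s))
  byte[13]=0xC2 cont=1 payload=0x42=66: acc |= 66<<0 -> acc=66 shift=7
  byte[14]=0x0A cont=0 payload=0x0A=10: acc |= 10<<7 -> acc=1346 shift=14 [end]
Varint 7: bytes[13:15] = C2 0A -> value 1346 (2 byte(s))

Answer: 13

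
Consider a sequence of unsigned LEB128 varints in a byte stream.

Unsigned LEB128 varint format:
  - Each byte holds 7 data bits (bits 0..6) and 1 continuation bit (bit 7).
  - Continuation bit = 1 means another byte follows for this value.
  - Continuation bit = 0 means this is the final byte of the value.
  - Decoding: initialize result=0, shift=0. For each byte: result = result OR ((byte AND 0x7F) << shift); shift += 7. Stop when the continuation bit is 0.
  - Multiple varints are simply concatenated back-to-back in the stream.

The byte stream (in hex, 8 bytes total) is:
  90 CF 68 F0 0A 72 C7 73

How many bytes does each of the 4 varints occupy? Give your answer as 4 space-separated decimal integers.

Answer: 3 2 1 2

Derivation:
  byte[0]=0x90 cont=1 payload=0x10=16: acc |= 16<<0 -> acc=16 shift=7
  byte[1]=0xCF cont=1 payload=0x4F=79: acc |= 79<<7 -> acc=10128 shift=14
  byte[2]=0x68 cont=0 payload=0x68=104: acc |= 104<<14 -> acc=1714064 shift=21 [end]
Varint 1: bytes[0:3] = 90 CF 68 -> value 1714064 (3 byte(s))
  byte[3]=0xF0 cont=1 payload=0x70=112: acc |= 112<<0 -> acc=112 shift=7
  byte[4]=0x0A cont=0 payload=0x0A=10: acc |= 10<<7 -> acc=1392 shift=14 [end]
Varint 2: bytes[3:5] = F0 0A -> value 1392 (2 byte(s))
  byte[5]=0x72 cont=0 payload=0x72=114: acc |= 114<<0 -> acc=114 shift=7 [end]
Varint 3: bytes[5:6] = 72 -> value 114 (1 byte(s))
  byte[6]=0xC7 cont=1 payload=0x47=71: acc |= 71<<0 -> acc=71 shift=7
  byte[7]=0x73 cont=0 payload=0x73=115: acc |= 115<<7 -> acc=14791 shift=14 [end]
Varint 4: bytes[6:8] = C7 73 -> value 14791 (2 byte(s))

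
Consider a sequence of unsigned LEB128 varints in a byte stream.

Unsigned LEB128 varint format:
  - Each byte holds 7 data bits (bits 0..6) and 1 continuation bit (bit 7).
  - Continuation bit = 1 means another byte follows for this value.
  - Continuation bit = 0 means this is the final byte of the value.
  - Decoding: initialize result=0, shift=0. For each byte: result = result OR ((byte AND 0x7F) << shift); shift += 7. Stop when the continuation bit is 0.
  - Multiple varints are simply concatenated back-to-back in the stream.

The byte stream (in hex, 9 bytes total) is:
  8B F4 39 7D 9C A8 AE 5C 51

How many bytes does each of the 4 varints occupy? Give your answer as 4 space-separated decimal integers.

  byte[0]=0x8B cont=1 payload=0x0B=11: acc |= 11<<0 -> acc=11 shift=7
  byte[1]=0xF4 cont=1 payload=0x74=116: acc |= 116<<7 -> acc=14859 shift=14
  byte[2]=0x39 cont=0 payload=0x39=57: acc |= 57<<14 -> acc=948747 shift=21 [end]
Varint 1: bytes[0:3] = 8B F4 39 -> value 948747 (3 byte(s))
  byte[3]=0x7D cont=0 payload=0x7D=125: acc |= 125<<0 -> acc=125 shift=7 [end]
Varint 2: bytes[3:4] = 7D -> value 125 (1 byte(s))
  byte[4]=0x9C cont=1 payload=0x1C=28: acc |= 28<<0 -> acc=28 shift=7
  byte[5]=0xA8 cont=1 payload=0x28=40: acc |= 40<<7 -> acc=5148 shift=14
  byte[6]=0xAE cont=1 payload=0x2E=46: acc |= 46<<14 -> acc=758812 shift=21
  byte[7]=0x5C cont=0 payload=0x5C=92: acc |= 92<<21 -> acc=193696796 shift=28 [end]
Varint 3: bytes[4:8] = 9C A8 AE 5C -> value 193696796 (4 byte(s))
  byte[8]=0x51 cont=0 payload=0x51=81: acc |= 81<<0 -> acc=81 shift=7 [end]
Varint 4: bytes[8:9] = 51 -> value 81 (1 byte(s))

Answer: 3 1 4 1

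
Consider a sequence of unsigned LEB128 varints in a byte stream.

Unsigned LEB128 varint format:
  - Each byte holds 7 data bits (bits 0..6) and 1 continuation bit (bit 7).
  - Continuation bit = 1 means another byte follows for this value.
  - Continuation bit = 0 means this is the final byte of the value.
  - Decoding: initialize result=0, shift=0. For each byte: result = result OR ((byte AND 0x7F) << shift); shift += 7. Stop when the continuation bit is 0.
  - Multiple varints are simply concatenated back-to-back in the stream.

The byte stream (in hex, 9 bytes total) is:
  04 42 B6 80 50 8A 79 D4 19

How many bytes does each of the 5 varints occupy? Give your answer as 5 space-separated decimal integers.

  byte[0]=0x04 cont=0 payload=0x04=4: acc |= 4<<0 -> acc=4 shift=7 [end]
Varint 1: bytes[0:1] = 04 -> value 4 (1 byte(s))
  byte[1]=0x42 cont=0 payload=0x42=66: acc |= 66<<0 -> acc=66 shift=7 [end]
Varint 2: bytes[1:2] = 42 -> value 66 (1 byte(s))
  byte[2]=0xB6 cont=1 payload=0x36=54: acc |= 54<<0 -> acc=54 shift=7
  byte[3]=0x80 cont=1 payload=0x00=0: acc |= 0<<7 -> acc=54 shift=14
  byte[4]=0x50 cont=0 payload=0x50=80: acc |= 80<<14 -> acc=1310774 shift=21 [end]
Varint 3: bytes[2:5] = B6 80 50 -> value 1310774 (3 byte(s))
  byte[5]=0x8A cont=1 payload=0x0A=10: acc |= 10<<0 -> acc=10 shift=7
  byte[6]=0x79 cont=0 payload=0x79=121: acc |= 121<<7 -> acc=15498 shift=14 [end]
Varint 4: bytes[5:7] = 8A 79 -> value 15498 (2 byte(s))
  byte[7]=0xD4 cont=1 payload=0x54=84: acc |= 84<<0 -> acc=84 shift=7
  byte[8]=0x19 cont=0 payload=0x19=25: acc |= 25<<7 -> acc=3284 shift=14 [end]
Varint 5: bytes[7:9] = D4 19 -> value 3284 (2 byte(s))

Answer: 1 1 3 2 2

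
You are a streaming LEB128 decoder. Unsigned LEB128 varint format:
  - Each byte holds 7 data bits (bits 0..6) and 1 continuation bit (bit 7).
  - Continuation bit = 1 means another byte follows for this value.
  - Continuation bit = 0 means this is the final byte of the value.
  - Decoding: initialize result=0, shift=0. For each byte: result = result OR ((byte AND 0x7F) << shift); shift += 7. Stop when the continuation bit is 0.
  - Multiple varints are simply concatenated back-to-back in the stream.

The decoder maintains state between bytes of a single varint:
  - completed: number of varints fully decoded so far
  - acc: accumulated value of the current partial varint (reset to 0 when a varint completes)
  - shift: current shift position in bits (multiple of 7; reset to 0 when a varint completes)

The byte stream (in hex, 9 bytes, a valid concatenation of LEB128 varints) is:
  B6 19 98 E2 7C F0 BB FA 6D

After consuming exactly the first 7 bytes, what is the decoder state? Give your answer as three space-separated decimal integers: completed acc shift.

byte[0]=0xB6 cont=1 payload=0x36: acc |= 54<<0 -> completed=0 acc=54 shift=7
byte[1]=0x19 cont=0 payload=0x19: varint #1 complete (value=3254); reset -> completed=1 acc=0 shift=0
byte[2]=0x98 cont=1 payload=0x18: acc |= 24<<0 -> completed=1 acc=24 shift=7
byte[3]=0xE2 cont=1 payload=0x62: acc |= 98<<7 -> completed=1 acc=12568 shift=14
byte[4]=0x7C cont=0 payload=0x7C: varint #2 complete (value=2044184); reset -> completed=2 acc=0 shift=0
byte[5]=0xF0 cont=1 payload=0x70: acc |= 112<<0 -> completed=2 acc=112 shift=7
byte[6]=0xBB cont=1 payload=0x3B: acc |= 59<<7 -> completed=2 acc=7664 shift=14

Answer: 2 7664 14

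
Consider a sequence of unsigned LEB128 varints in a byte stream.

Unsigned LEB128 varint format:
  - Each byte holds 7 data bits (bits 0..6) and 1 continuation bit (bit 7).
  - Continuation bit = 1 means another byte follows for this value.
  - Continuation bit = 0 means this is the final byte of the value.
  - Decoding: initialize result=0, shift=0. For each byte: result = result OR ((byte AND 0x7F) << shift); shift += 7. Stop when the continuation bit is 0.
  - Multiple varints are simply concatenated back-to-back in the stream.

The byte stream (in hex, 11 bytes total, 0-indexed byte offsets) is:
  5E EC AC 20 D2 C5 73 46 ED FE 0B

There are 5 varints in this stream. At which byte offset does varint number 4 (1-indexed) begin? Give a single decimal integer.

  byte[0]=0x5E cont=0 payload=0x5E=94: acc |= 94<<0 -> acc=94 shift=7 [end]
Varint 1: bytes[0:1] = 5E -> value 94 (1 byte(s))
  byte[1]=0xEC cont=1 payload=0x6C=108: acc |= 108<<0 -> acc=108 shift=7
  byte[2]=0xAC cont=1 payload=0x2C=44: acc |= 44<<7 -> acc=5740 shift=14
  byte[3]=0x20 cont=0 payload=0x20=32: acc |= 32<<14 -> acc=530028 shift=21 [end]
Varint 2: bytes[1:4] = EC AC 20 -> value 530028 (3 byte(s))
  byte[4]=0xD2 cont=1 payload=0x52=82: acc |= 82<<0 -> acc=82 shift=7
  byte[5]=0xC5 cont=1 payload=0x45=69: acc |= 69<<7 -> acc=8914 shift=14
  byte[6]=0x73 cont=0 payload=0x73=115: acc |= 115<<14 -> acc=1893074 shift=21 [end]
Varint 3: bytes[4:7] = D2 C5 73 -> value 1893074 (3 byte(s))
  byte[7]=0x46 cont=0 payload=0x46=70: acc |= 70<<0 -> acc=70 shift=7 [end]
Varint 4: bytes[7:8] = 46 -> value 70 (1 byte(s))
  byte[8]=0xED cont=1 payload=0x6D=109: acc |= 109<<0 -> acc=109 shift=7
  byte[9]=0xFE cont=1 payload=0x7E=126: acc |= 126<<7 -> acc=16237 shift=14
  byte[10]=0x0B cont=0 payload=0x0B=11: acc |= 11<<14 -> acc=196461 shift=21 [end]
Varint 5: bytes[8:11] = ED FE 0B -> value 196461 (3 byte(s))

Answer: 7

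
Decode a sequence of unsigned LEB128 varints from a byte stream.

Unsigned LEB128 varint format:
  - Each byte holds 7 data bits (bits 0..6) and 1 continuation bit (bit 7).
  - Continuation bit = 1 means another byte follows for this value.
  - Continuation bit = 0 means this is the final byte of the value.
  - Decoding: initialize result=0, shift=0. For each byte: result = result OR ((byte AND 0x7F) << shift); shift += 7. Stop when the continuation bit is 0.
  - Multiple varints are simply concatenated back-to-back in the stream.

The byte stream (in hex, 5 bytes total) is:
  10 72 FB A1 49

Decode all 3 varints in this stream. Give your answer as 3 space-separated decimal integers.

Answer: 16 114 1200379

Derivation:
  byte[0]=0x10 cont=0 payload=0x10=16: acc |= 16<<0 -> acc=16 shift=7 [end]
Varint 1: bytes[0:1] = 10 -> value 16 (1 byte(s))
  byte[1]=0x72 cont=0 payload=0x72=114: acc |= 114<<0 -> acc=114 shift=7 [end]
Varint 2: bytes[1:2] = 72 -> value 114 (1 byte(s))
  byte[2]=0xFB cont=1 payload=0x7B=123: acc |= 123<<0 -> acc=123 shift=7
  byte[3]=0xA1 cont=1 payload=0x21=33: acc |= 33<<7 -> acc=4347 shift=14
  byte[4]=0x49 cont=0 payload=0x49=73: acc |= 73<<14 -> acc=1200379 shift=21 [end]
Varint 3: bytes[2:5] = FB A1 49 -> value 1200379 (3 byte(s))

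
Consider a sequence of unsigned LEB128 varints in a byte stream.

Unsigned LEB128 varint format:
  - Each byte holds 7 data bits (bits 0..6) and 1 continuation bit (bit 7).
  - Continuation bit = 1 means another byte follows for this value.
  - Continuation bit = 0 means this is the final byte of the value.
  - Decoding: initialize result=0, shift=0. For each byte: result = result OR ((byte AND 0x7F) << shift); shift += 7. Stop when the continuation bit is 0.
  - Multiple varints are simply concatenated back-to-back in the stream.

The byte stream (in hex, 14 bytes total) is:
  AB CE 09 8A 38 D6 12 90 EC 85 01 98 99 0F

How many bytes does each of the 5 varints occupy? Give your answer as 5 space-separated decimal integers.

Answer: 3 2 2 4 3

Derivation:
  byte[0]=0xAB cont=1 payload=0x2B=43: acc |= 43<<0 -> acc=43 shift=7
  byte[1]=0xCE cont=1 payload=0x4E=78: acc |= 78<<7 -> acc=10027 shift=14
  byte[2]=0x09 cont=0 payload=0x09=9: acc |= 9<<14 -> acc=157483 shift=21 [end]
Varint 1: bytes[0:3] = AB CE 09 -> value 157483 (3 byte(s))
  byte[3]=0x8A cont=1 payload=0x0A=10: acc |= 10<<0 -> acc=10 shift=7
  byte[4]=0x38 cont=0 payload=0x38=56: acc |= 56<<7 -> acc=7178 shift=14 [end]
Varint 2: bytes[3:5] = 8A 38 -> value 7178 (2 byte(s))
  byte[5]=0xD6 cont=1 payload=0x56=86: acc |= 86<<0 -> acc=86 shift=7
  byte[6]=0x12 cont=0 payload=0x12=18: acc |= 18<<7 -> acc=2390 shift=14 [end]
Varint 3: bytes[5:7] = D6 12 -> value 2390 (2 byte(s))
  byte[7]=0x90 cont=1 payload=0x10=16: acc |= 16<<0 -> acc=16 shift=7
  byte[8]=0xEC cont=1 payload=0x6C=108: acc |= 108<<7 -> acc=13840 shift=14
  byte[9]=0x85 cont=1 payload=0x05=5: acc |= 5<<14 -> acc=95760 shift=21
  byte[10]=0x01 cont=0 payload=0x01=1: acc |= 1<<21 -> acc=2192912 shift=28 [end]
Varint 4: bytes[7:11] = 90 EC 85 01 -> value 2192912 (4 byte(s))
  byte[11]=0x98 cont=1 payload=0x18=24: acc |= 24<<0 -> acc=24 shift=7
  byte[12]=0x99 cont=1 payload=0x19=25: acc |= 25<<7 -> acc=3224 shift=14
  byte[13]=0x0F cont=0 payload=0x0F=15: acc |= 15<<14 -> acc=248984 shift=21 [end]
Varint 5: bytes[11:14] = 98 99 0F -> value 248984 (3 byte(s))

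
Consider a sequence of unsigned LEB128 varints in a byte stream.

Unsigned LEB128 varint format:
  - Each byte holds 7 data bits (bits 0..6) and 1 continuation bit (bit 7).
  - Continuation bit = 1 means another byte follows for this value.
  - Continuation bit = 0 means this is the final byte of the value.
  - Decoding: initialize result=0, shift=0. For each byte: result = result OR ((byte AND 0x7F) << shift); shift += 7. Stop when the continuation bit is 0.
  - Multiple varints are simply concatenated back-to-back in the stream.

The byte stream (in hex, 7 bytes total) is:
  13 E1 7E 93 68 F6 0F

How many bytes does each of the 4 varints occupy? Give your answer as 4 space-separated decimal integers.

  byte[0]=0x13 cont=0 payload=0x13=19: acc |= 19<<0 -> acc=19 shift=7 [end]
Varint 1: bytes[0:1] = 13 -> value 19 (1 byte(s))
  byte[1]=0xE1 cont=1 payload=0x61=97: acc |= 97<<0 -> acc=97 shift=7
  byte[2]=0x7E cont=0 payload=0x7E=126: acc |= 126<<7 -> acc=16225 shift=14 [end]
Varint 2: bytes[1:3] = E1 7E -> value 16225 (2 byte(s))
  byte[3]=0x93 cont=1 payload=0x13=19: acc |= 19<<0 -> acc=19 shift=7
  byte[4]=0x68 cont=0 payload=0x68=104: acc |= 104<<7 -> acc=13331 shift=14 [end]
Varint 3: bytes[3:5] = 93 68 -> value 13331 (2 byte(s))
  byte[5]=0xF6 cont=1 payload=0x76=118: acc |= 118<<0 -> acc=118 shift=7
  byte[6]=0x0F cont=0 payload=0x0F=15: acc |= 15<<7 -> acc=2038 shift=14 [end]
Varint 4: bytes[5:7] = F6 0F -> value 2038 (2 byte(s))

Answer: 1 2 2 2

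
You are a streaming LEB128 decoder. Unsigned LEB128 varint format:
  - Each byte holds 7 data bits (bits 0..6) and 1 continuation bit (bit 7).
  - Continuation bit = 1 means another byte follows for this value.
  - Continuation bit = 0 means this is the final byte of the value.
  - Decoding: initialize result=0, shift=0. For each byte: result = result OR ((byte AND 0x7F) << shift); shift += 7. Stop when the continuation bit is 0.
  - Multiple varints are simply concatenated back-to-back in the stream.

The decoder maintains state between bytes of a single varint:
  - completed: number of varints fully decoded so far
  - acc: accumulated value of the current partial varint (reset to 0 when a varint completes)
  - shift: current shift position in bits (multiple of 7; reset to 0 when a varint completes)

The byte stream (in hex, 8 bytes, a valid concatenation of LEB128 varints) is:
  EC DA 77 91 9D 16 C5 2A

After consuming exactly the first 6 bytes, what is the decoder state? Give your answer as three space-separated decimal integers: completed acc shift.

Answer: 2 0 0

Derivation:
byte[0]=0xEC cont=1 payload=0x6C: acc |= 108<<0 -> completed=0 acc=108 shift=7
byte[1]=0xDA cont=1 payload=0x5A: acc |= 90<<7 -> completed=0 acc=11628 shift=14
byte[2]=0x77 cont=0 payload=0x77: varint #1 complete (value=1961324); reset -> completed=1 acc=0 shift=0
byte[3]=0x91 cont=1 payload=0x11: acc |= 17<<0 -> completed=1 acc=17 shift=7
byte[4]=0x9D cont=1 payload=0x1D: acc |= 29<<7 -> completed=1 acc=3729 shift=14
byte[5]=0x16 cont=0 payload=0x16: varint #2 complete (value=364177); reset -> completed=2 acc=0 shift=0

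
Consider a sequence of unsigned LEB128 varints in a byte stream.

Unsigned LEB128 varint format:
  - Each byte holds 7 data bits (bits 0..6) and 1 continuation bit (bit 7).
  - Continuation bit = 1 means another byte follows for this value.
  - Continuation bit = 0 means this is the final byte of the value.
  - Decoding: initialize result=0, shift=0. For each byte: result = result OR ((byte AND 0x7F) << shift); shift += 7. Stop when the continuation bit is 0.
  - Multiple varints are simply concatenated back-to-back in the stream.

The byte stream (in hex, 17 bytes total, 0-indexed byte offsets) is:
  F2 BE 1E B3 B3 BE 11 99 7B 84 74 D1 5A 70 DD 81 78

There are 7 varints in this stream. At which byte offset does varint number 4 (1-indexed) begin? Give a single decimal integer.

Answer: 9

Derivation:
  byte[0]=0xF2 cont=1 payload=0x72=114: acc |= 114<<0 -> acc=114 shift=7
  byte[1]=0xBE cont=1 payload=0x3E=62: acc |= 62<<7 -> acc=8050 shift=14
  byte[2]=0x1E cont=0 payload=0x1E=30: acc |= 30<<14 -> acc=499570 shift=21 [end]
Varint 1: bytes[0:3] = F2 BE 1E -> value 499570 (3 byte(s))
  byte[3]=0xB3 cont=1 payload=0x33=51: acc |= 51<<0 -> acc=51 shift=7
  byte[4]=0xB3 cont=1 payload=0x33=51: acc |= 51<<7 -> acc=6579 shift=14
  byte[5]=0xBE cont=1 payload=0x3E=62: acc |= 62<<14 -> acc=1022387 shift=21
  byte[6]=0x11 cont=0 payload=0x11=17: acc |= 17<<21 -> acc=36673971 shift=28 [end]
Varint 2: bytes[3:7] = B3 B3 BE 11 -> value 36673971 (4 byte(s))
  byte[7]=0x99 cont=1 payload=0x19=25: acc |= 25<<0 -> acc=25 shift=7
  byte[8]=0x7B cont=0 payload=0x7B=123: acc |= 123<<7 -> acc=15769 shift=14 [end]
Varint 3: bytes[7:9] = 99 7B -> value 15769 (2 byte(s))
  byte[9]=0x84 cont=1 payload=0x04=4: acc |= 4<<0 -> acc=4 shift=7
  byte[10]=0x74 cont=0 payload=0x74=116: acc |= 116<<7 -> acc=14852 shift=14 [end]
Varint 4: bytes[9:11] = 84 74 -> value 14852 (2 byte(s))
  byte[11]=0xD1 cont=1 payload=0x51=81: acc |= 81<<0 -> acc=81 shift=7
  byte[12]=0x5A cont=0 payload=0x5A=90: acc |= 90<<7 -> acc=11601 shift=14 [end]
Varint 5: bytes[11:13] = D1 5A -> value 11601 (2 byte(s))
  byte[13]=0x70 cont=0 payload=0x70=112: acc |= 112<<0 -> acc=112 shift=7 [end]
Varint 6: bytes[13:14] = 70 -> value 112 (1 byte(s))
  byte[14]=0xDD cont=1 payload=0x5D=93: acc |= 93<<0 -> acc=93 shift=7
  byte[15]=0x81 cont=1 payload=0x01=1: acc |= 1<<7 -> acc=221 shift=14
  byte[16]=0x78 cont=0 payload=0x78=120: acc |= 120<<14 -> acc=1966301 shift=21 [end]
Varint 7: bytes[14:17] = DD 81 78 -> value 1966301 (3 byte(s))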